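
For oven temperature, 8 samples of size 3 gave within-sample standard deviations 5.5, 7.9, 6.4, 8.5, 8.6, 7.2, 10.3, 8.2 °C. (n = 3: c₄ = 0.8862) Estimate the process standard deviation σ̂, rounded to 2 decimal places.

8.83

s̄ = (5.5 + 7.9 + 6.4 + 8.5 + 8.6 + 7.2 + 10.3 + 8.2) / 8 = 7.8250
σ̂ = s̄ / c₄ = 7.8250 / 0.8862 = 8.8298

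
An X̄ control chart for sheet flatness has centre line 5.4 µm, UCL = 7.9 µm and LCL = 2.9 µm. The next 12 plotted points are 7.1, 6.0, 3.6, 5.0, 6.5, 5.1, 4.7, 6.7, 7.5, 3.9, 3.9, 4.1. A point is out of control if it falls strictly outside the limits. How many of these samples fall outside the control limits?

All 12 points lie within [2.9, 7.9].

0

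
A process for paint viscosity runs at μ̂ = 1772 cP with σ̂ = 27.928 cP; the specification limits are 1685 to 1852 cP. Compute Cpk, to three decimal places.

0.955

Cpu = (USL − μ̂) / (3σ̂) = (1852 − 1772) / (3 × 27.928) = 0.9548; Cpl = (μ̂ − LSL) / (3σ̂) = (1772 − 1685) / (3 × 27.928) = 1.0384; Cpk = min(Cpu, Cpl) = 0.9548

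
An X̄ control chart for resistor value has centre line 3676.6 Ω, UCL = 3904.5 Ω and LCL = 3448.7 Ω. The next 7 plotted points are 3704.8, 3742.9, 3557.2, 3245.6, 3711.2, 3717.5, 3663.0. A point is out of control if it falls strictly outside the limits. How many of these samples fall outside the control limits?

Compare each point to [3448.7, 3904.5]: sample 4 = 3245.6 < LCL.

1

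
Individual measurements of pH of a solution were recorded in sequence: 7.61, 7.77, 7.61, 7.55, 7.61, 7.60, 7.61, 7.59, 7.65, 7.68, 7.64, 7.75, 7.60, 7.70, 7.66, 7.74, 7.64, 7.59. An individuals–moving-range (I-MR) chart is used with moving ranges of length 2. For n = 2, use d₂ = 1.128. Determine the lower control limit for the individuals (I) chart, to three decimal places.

X̄ = (7.61 + 7.77 + 7.61 + 7.55 + 7.61 + 7.60 + 7.61 + 7.59 + 7.65 + 7.68 + 7.64 + 7.75 + 7.60 + 7.70 + 7.66 + 7.74 + 7.64 + 7.59) / 18 = 7.6444
Moving ranges: 0.16, 0.16, 0.06, 0.06, 0.01, 0.01, 0.02, 0.06, 0.03, 0.04, 0.11, 0.15, 0.10, 0.04, 0.08, 0.10, 0.05; M̄R̄ = 1.2400 / 17 = 0.0729
LCL = X̄ − 3·M̄R̄/d₂ = 7.6444 − 3 × 0.0729 / 1.128 = 7.4505

7.450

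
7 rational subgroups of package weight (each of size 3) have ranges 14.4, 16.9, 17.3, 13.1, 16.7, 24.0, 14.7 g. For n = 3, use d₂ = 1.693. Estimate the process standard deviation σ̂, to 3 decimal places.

R̄ = (14.4 + 16.9 + 17.3 + 13.1 + 16.7 + 24.0 + 14.7) / 7 = 16.7286
σ̂ = R̄ / d₂ = 16.7286 / 1.693 = 9.8810

9.881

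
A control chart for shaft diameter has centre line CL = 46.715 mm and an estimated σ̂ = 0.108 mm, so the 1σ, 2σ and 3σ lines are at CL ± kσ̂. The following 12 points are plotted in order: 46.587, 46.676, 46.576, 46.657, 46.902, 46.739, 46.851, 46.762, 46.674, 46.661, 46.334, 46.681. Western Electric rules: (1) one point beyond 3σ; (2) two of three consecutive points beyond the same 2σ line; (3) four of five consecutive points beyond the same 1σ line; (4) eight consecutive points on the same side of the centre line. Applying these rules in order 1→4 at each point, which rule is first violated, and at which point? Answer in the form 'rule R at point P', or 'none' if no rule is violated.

rule 1 at point 11

Zone of each point (C = within 1σ̂, B = 1σ̂–2σ̂, A = 2σ̂–3σ̂, * = beyond 3σ̂; sign = side of CL): 1:-B, 2:-C, 3:-B, 4:-C, 5:+B, 6:+C, 7:+B, 8:+C, 9:-C, 10:-C, 11:-*, 12:-C
Rule 1 (one point beyond the 3σ limits) is satisfied at point 11.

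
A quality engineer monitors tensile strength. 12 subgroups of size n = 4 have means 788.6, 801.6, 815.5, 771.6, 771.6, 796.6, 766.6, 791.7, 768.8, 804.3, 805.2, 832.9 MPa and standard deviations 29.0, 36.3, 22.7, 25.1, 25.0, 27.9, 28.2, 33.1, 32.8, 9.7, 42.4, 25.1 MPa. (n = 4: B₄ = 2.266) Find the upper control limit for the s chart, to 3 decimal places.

s̄ = (29.0 + 36.3 + 22.7 + 25.1 + 25.0 + 27.9 + 28.2 + 33.1 + 32.8 + 9.7 + 42.4 + 25.1) / 12 = 28.1083
UCL_s = B₄·s̄ = 2.266 × 28.1083 = 63.6935

63.693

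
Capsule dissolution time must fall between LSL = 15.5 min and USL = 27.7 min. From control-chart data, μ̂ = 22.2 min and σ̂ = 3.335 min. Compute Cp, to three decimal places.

Cp = (USL − LSL) / (6σ̂) = (27.7 − 15.5) / (6 × 3.335) = 12.2000 / 20.0100 = 0.6097

0.610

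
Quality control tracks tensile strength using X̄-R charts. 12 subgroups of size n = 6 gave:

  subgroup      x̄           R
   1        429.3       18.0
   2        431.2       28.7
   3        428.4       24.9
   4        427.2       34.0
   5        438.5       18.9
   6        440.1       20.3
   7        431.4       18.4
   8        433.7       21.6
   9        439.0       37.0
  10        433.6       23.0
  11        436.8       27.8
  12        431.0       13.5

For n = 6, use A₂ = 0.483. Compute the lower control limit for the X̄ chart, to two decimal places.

X̄̄ = (429.3 + 431.2 + 428.4 + 427.2 + 438.5 + 440.1 + 431.4 + 433.7 + 439.0 + 433.6 + 436.8 + 431.0) / 12 = 5200.2000 / 12 = 433.3500
R̄ = (18.0 + 28.7 + 24.9 + 34.0 + 18.9 + 20.3 + 18.4 + 21.6 + 37.0 + 23.0 + 27.8 + 13.5) / 12 = 286.1000 / 12 = 23.8417
LCL = X̄̄ − A₂·R̄ = 433.3500 − 0.483 × 23.8417 = 421.8345

421.83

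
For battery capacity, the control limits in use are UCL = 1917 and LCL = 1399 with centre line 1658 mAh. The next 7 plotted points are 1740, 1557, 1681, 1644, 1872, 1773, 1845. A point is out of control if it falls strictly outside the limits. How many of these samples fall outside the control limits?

0

All 7 points lie within [1399, 1917].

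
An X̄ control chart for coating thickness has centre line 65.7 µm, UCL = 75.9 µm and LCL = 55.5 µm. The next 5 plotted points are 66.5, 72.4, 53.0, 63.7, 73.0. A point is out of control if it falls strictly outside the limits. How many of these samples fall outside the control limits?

1

Compare each point to [55.5, 75.9]: sample 3 = 53.0 < LCL.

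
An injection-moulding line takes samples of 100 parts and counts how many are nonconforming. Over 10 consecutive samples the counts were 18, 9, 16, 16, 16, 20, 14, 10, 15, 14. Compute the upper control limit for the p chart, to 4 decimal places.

0.2545

p̄ = Σdᵢ / (k·n) = 148 / (10 × 100) = 0.14800
UCL = p̄ + 3·√(p̄(1−p̄)/n) = 0.14800 + 3 × √(0.14800×0.85200/100) = 0.14800 + 3 × 0.03551 = 0.25453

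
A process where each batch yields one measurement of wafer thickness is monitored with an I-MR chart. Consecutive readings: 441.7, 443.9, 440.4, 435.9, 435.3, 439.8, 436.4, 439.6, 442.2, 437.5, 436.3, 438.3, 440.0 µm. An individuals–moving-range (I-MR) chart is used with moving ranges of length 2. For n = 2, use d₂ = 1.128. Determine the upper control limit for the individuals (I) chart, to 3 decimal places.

446.581

X̄ = (441.7 + 443.9 + 440.4 + 435.9 + 435.3 + 439.8 + 436.4 + 439.6 + 442.2 + 437.5 + 436.3 + 438.3 + 440.0) / 13 = 439.0231
Moving ranges: 2.2, 3.5, 4.5, 0.6, 4.5, 3.4, 3.2, 2.6, 4.7, 1.2, 2.0, 1.7; M̄R̄ = 34.1000 / 12 = 2.8417
UCL = X̄ + 3·M̄R̄/d₂ = 439.0231 + 3 × 2.8417 / 1.128 = 446.5807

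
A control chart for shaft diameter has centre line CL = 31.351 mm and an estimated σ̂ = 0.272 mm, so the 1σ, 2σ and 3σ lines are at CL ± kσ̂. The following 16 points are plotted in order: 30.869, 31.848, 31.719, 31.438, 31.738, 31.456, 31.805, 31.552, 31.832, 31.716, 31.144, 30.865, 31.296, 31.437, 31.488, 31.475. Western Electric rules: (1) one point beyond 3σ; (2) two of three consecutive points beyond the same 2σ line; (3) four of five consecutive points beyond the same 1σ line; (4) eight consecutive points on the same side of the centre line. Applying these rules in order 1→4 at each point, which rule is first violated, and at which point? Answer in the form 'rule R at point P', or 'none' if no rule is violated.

Zone of each point (C = within 1σ̂, B = 1σ̂–2σ̂, A = 2σ̂–3σ̂, * = beyond 3σ̂; sign = side of CL): 1:-B, 2:+B, 3:+B, 4:+C, 5:+B, 6:+C, 7:+B, 8:+C, 9:+B, 10:+B, 11:-C, 12:-B, 13:-C, 14:+C, 15:+C, 16:+C
Rule 4 (eight consecutive points on the same side of the centre line) is satisfied at point 9.

rule 4 at point 9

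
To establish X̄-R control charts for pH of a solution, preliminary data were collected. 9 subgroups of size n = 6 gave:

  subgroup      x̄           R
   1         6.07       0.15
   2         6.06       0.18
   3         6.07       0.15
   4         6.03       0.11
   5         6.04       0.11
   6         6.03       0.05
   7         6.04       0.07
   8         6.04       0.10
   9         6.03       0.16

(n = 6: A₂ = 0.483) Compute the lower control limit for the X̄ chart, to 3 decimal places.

5.988

X̄̄ = (6.07 + 6.06 + 6.07 + 6.03 + 6.04 + 6.03 + 6.04 + 6.04 + 6.03) / 9 = 54.4100 / 9 = 6.0456
R̄ = (0.15 + 0.18 + 0.15 + 0.11 + 0.11 + 0.05 + 0.07 + 0.10 + 0.16) / 9 = 1.0800 / 9 = 0.1200
LCL = X̄̄ − A₂·R̄ = 6.0456 − 0.483 × 0.1200 = 5.9876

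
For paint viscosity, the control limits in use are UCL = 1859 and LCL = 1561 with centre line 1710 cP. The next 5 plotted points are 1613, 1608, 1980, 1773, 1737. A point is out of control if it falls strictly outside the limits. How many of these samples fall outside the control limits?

Compare each point to [1561, 1859]: sample 3 = 1980 > UCL.

1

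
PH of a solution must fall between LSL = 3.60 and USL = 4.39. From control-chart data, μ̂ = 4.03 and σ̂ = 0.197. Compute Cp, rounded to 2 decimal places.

Cp = (USL − LSL) / (6σ̂) = (4.39 − 3.60) / (6 × 0.197) = 0.7900 / 1.1820 = 0.6684

0.67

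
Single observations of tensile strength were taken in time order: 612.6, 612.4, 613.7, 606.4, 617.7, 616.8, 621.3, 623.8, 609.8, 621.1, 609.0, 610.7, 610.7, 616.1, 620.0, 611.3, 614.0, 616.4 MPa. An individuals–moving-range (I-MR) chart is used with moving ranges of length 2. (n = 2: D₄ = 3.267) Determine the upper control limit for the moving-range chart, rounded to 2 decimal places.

Moving ranges: 0.2, 1.3, 7.3, 11.3, 0.9, 4.5, 2.5, 14.0, 11.3, 12.1, 1.7, 0.0, 5.4, 3.9, 8.7, 2.7, 2.4; M̄R̄ = 90.2000 / 17 = 5.3059
UCL_MR = D₄·M̄R̄ = 3.267 × 5.3059 = 17.3343

17.33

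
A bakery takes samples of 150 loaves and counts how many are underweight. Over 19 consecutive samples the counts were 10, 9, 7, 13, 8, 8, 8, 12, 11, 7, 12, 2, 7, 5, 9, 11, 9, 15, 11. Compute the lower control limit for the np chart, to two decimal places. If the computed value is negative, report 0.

p̄ = Σdᵢ / (k·n) = 174 / (19 × 150) = 0.06105
LCL = np̄ − 3·√(np̄(1−p̄)) = 9.1579 − 3 × 2.9324 = 0.3608

0.36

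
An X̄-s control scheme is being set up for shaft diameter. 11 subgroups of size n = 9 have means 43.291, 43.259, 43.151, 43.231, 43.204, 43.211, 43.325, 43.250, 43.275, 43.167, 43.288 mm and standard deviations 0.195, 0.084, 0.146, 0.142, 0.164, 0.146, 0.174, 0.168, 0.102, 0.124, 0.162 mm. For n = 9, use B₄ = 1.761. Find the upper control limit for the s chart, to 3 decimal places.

s̄ = (0.195 + 0.084 + 0.146 + 0.142 + 0.164 + 0.146 + 0.174 + 0.168 + 0.102 + 0.124 + 0.162) / 11 = 0.1461
UCL_s = B₄·s̄ = 1.761 × 0.1461 = 0.2573

0.257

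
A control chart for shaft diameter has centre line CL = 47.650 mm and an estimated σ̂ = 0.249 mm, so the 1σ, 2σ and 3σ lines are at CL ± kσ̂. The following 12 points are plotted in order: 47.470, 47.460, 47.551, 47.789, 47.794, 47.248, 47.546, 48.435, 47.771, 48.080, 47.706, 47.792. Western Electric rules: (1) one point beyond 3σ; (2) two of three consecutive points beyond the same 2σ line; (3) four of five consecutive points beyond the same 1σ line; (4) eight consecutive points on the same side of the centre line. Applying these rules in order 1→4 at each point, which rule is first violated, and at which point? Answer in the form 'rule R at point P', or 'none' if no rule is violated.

Zone of each point (C = within 1σ̂, B = 1σ̂–2σ̂, A = 2σ̂–3σ̂, * = beyond 3σ̂; sign = side of CL): 1:-C, 2:-C, 3:-C, 4:+C, 5:+C, 6:-B, 7:-C, 8:+*, 9:+C, 10:+B, 11:+C, 12:+C
Rule 1 (one point beyond the 3σ limits) is satisfied at point 8.

rule 1 at point 8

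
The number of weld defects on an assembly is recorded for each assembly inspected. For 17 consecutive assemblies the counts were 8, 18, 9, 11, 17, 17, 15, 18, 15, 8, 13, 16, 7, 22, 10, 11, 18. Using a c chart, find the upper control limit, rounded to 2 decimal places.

c̄ = (8 + 18 + 9 + 11 + 17 + 17 + 15 + 18 + 15 + 8 + 13 + 16 + 7 + 22 + 10 + 11 + 18) / 17 = 233 / 17 = 13.7059
UCL = c̄ + 3√c̄ = 13.7059 + 3 × √13.7059 = 13.7059 + 3 × 3.7021 = 24.8123

24.81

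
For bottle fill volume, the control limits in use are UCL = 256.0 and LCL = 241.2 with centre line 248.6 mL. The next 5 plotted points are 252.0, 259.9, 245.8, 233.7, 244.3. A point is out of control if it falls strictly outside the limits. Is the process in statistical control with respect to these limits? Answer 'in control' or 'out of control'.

out of control

Compare each point to [241.2, 256.0]: sample 2 = 259.9 > UCL; sample 4 = 233.7 < LCL.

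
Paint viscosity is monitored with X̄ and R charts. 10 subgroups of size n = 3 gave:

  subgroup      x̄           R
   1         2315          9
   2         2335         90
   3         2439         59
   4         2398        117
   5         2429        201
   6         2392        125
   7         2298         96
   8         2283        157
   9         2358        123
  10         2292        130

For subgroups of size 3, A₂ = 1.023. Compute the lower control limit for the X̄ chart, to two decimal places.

2240.65

X̄̄ = (2315 + 2335 + 2439 + 2398 + 2429 + 2392 + 2298 + 2283 + 2358 + 2292) / 10 = 23539.0000 / 10 = 2353.9000
R̄ = (9 + 90 + 59 + 117 + 201 + 125 + 96 + 157 + 123 + 130) / 10 = 1107.0000 / 10 = 110.7000
LCL = X̄̄ − A₂·R̄ = 2353.9000 − 1.023 × 110.7000 = 2240.6539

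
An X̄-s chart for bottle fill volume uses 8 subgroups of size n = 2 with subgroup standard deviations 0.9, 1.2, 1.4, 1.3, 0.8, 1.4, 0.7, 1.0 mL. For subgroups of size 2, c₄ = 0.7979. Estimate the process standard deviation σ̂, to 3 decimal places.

1.363

s̄ = (0.9 + 1.2 + 1.4 + 1.3 + 0.8 + 1.4 + 0.7 + 1.0) / 8 = 1.0875
σ̂ = s̄ / c₄ = 1.0875 / 0.7979 = 1.3630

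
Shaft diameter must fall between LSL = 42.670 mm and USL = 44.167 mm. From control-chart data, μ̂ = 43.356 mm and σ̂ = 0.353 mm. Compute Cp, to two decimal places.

Cp = (USL − LSL) / (6σ̂) = (44.167 − 42.670) / (6 × 0.353) = 1.4970 / 2.1180 = 0.7068

0.71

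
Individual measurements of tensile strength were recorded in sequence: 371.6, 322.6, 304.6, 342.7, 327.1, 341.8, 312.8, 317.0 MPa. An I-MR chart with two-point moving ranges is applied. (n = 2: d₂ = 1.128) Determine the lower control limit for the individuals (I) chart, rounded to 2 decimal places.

265.97

X̄ = (371.6 + 322.6 + 304.6 + 342.7 + 327.1 + 341.8 + 312.8 + 317.0) / 8 = 330.0250
Moving ranges: 49.0, 18.0, 38.1, 15.6, 14.7, 29.0, 4.2; M̄R̄ = 168.6000 / 7 = 24.0857
LCL = X̄ − 3·M̄R̄/d₂ = 330.0250 − 3 × 24.0857 / 1.128 = 265.9672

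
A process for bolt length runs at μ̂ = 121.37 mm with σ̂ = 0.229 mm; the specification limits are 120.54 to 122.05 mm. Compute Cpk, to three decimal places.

Cpu = (USL − μ̂) / (3σ̂) = (122.05 − 121.37) / (3 × 0.229) = 0.9898; Cpl = (μ̂ − LSL) / (3σ̂) = (121.37 − 120.54) / (3 × 0.229) = 1.2082; Cpk = min(Cpu, Cpl) = 0.9898

0.990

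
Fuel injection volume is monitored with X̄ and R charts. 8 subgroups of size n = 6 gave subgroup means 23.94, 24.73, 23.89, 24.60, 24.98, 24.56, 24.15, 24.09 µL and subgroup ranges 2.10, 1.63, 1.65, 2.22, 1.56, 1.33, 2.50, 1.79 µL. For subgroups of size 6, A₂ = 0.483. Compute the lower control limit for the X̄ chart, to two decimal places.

23.48

X̄̄ = (23.94 + 24.73 + 23.89 + 24.60 + 24.98 + 24.56 + 24.15 + 24.09) / 8 = 194.9400 / 8 = 24.3675
R̄ = (2.10 + 1.63 + 1.65 + 2.22 + 1.56 + 1.33 + 2.50 + 1.79) / 8 = 14.7800 / 8 = 1.8475
LCL = X̄̄ − A₂·R̄ = 24.3675 − 0.483 × 1.8475 = 23.4752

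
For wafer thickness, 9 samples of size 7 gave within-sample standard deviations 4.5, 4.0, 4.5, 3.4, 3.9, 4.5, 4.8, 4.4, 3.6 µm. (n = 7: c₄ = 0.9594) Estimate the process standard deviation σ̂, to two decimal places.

s̄ = (4.5 + 4.0 + 4.5 + 3.4 + 3.9 + 4.5 + 4.8 + 4.4 + 3.6) / 9 = 4.1778
σ̂ = s̄ / c₄ = 4.1778 / 0.9594 = 4.3546

4.35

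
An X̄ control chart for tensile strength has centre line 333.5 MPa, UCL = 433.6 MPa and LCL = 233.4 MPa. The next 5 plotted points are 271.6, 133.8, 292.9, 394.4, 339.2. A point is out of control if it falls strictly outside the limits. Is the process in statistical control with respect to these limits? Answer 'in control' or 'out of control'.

out of control

Compare each point to [233.4, 433.6]: sample 2 = 133.8 < LCL.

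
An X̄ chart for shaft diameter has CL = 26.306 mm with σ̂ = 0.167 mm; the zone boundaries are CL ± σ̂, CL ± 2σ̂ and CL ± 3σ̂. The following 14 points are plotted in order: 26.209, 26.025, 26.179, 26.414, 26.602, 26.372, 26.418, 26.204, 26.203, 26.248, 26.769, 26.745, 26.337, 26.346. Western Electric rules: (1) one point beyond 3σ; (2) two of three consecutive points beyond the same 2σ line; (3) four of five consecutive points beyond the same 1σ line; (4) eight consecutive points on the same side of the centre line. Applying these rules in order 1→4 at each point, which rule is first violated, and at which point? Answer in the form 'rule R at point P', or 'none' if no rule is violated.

Zone of each point (C = within 1σ̂, B = 1σ̂–2σ̂, A = 2σ̂–3σ̂, * = beyond 3σ̂; sign = side of CL): 1:-C, 2:-B, 3:-C, 4:+C, 5:+B, 6:+C, 7:+C, 8:-C, 9:-C, 10:-C, 11:+A, 12:+A, 13:+C, 14:+C
Rule 2 (two of three consecutive points beyond the same 2σ limit) is satisfied at point 12.

rule 2 at point 12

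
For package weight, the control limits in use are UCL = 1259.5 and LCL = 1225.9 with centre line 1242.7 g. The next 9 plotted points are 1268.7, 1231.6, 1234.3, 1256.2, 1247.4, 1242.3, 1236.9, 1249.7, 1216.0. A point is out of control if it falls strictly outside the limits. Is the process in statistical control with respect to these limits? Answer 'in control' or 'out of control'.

Compare each point to [1225.9, 1259.5]: sample 1 = 1268.7 > UCL; sample 9 = 1216.0 < LCL.

out of control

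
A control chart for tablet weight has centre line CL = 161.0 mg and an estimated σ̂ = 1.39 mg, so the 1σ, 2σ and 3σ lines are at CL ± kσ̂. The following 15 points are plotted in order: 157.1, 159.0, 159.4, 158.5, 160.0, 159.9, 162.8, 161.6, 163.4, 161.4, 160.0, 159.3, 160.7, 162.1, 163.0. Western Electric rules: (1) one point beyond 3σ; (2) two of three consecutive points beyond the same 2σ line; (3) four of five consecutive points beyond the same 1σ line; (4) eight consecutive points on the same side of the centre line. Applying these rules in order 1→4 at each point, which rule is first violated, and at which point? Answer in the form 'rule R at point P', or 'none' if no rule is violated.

Zone of each point (C = within 1σ̂, B = 1σ̂–2σ̂, A = 2σ̂–3σ̂, * = beyond 3σ̂; sign = side of CL): 1:-A, 2:-B, 3:-B, 4:-B, 5:-C, 6:-C, 7:+B, 8:+C, 9:+B, 10:+C, 11:-C, 12:-B, 13:-C, 14:+C, 15:+B
Rule 3 (four of five consecutive points beyond the same 1σ limit) is satisfied at point 4.

rule 3 at point 4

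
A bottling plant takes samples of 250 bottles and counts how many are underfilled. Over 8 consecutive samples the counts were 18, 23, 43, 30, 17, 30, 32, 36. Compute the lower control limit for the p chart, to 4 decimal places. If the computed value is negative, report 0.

0.0541

p̄ = Σdᵢ / (k·n) = 229 / (8 × 250) = 0.11450
LCL = p̄ − 3·√(p̄(1−p̄)/n) = 0.11450 − 3 × 0.02014 = 0.05408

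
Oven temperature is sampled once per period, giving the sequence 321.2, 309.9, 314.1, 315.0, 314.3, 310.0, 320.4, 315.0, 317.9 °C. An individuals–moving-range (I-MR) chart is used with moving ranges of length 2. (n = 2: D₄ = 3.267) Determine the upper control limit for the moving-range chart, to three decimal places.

Moving ranges: 11.3, 4.2, 0.9, 0.7, 4.3, 10.4, 5.4, 2.9; M̄R̄ = 40.1000 / 8 = 5.0125
UCL_MR = D₄·M̄R̄ = 3.267 × 5.0125 = 16.3758

16.376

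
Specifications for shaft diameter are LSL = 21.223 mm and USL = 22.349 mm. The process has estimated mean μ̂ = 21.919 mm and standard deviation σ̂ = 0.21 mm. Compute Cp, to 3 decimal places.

Cp = (USL − LSL) / (6σ̂) = (22.349 − 21.223) / (6 × 0.21) = 1.1260 / 1.2600 = 0.8937

0.894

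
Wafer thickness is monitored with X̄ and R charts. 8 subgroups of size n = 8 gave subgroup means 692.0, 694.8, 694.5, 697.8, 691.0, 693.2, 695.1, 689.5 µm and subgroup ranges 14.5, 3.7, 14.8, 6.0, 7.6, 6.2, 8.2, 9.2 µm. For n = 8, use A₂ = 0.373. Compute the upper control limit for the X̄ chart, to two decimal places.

696.76

X̄̄ = (692.0 + 694.8 + 694.5 + 697.8 + 691.0 + 693.2 + 695.1 + 689.5) / 8 = 5547.9000 / 8 = 693.4875
R̄ = (14.5 + 3.7 + 14.8 + 6.0 + 7.6 + 6.2 + 8.2 + 9.2) / 8 = 70.2000 / 8 = 8.7750
UCL = X̄̄ + A₂·R̄ = 693.4875 + 0.373 × 8.7750 = 696.7606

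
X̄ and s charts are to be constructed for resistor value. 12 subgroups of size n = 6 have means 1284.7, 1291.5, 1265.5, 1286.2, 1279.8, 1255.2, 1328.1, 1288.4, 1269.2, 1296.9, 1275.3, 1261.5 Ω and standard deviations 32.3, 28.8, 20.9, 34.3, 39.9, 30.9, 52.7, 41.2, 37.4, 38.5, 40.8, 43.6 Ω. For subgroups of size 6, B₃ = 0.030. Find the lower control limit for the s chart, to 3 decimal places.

1.103

s̄ = (32.3 + 28.8 + 20.9 + 34.3 + 39.9 + 30.9 + 52.7 + 41.2 + 37.4 + 38.5 + 40.8 + 43.6) / 12 = 36.7750
LCL_s = B₃·s̄ = 0.030 × 36.7750 = 1.1032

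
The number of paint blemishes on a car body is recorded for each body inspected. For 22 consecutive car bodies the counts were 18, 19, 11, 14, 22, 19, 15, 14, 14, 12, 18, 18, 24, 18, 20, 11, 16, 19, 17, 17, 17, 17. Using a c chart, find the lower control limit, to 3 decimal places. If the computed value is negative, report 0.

4.515

c̄ = (18 + 19 + 11 + 14 + 22 + 19 + 15 + 14 + 14 + 12 + 18 + 18 + 24 + 18 + 20 + 11 + 16 + 19 + 17 + 17 + 17 + 17) / 22 = 370 / 22 = 16.8182
LCL = c̄ − 3√c̄ = 16.8182 − 3 × 4.1010 = 4.5152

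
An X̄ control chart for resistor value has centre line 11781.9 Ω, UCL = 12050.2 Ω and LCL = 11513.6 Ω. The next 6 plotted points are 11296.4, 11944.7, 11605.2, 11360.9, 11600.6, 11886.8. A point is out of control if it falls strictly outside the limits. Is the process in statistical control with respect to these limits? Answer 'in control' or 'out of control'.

out of control

Compare each point to [11513.6, 12050.2]: sample 1 = 11296.4 < LCL; sample 4 = 11360.9 < LCL.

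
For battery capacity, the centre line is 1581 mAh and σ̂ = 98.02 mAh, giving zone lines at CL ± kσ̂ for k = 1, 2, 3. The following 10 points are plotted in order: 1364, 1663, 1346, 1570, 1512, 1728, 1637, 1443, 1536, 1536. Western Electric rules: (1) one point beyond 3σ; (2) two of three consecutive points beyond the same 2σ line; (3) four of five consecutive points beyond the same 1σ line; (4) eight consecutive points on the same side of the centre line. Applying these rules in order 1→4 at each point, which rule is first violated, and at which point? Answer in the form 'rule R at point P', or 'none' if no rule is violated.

Zone of each point (C = within 1σ̂, B = 1σ̂–2σ̂, A = 2σ̂–3σ̂, * = beyond 3σ̂; sign = side of CL): 1:-A, 2:+C, 3:-A, 4:-C, 5:-C, 6:+B, 7:+C, 8:-B, 9:-C, 10:-C
Rule 2 (two of three consecutive points beyond the same 2σ limit) is satisfied at point 3.

rule 2 at point 3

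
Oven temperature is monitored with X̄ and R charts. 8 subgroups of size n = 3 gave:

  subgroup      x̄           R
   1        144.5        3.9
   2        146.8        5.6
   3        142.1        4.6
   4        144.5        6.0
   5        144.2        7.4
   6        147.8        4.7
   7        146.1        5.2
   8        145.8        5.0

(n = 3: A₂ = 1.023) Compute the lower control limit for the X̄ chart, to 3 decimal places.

X̄̄ = (144.5 + 146.8 + 142.1 + 144.5 + 144.2 + 147.8 + 146.1 + 145.8) / 8 = 1161.8000 / 8 = 145.2250
R̄ = (3.9 + 5.6 + 4.6 + 6.0 + 7.4 + 4.7 + 5.2 + 5.0) / 8 = 42.4000 / 8 = 5.3000
LCL = X̄̄ − A₂·R̄ = 145.2250 − 1.023 × 5.3000 = 139.8031

139.803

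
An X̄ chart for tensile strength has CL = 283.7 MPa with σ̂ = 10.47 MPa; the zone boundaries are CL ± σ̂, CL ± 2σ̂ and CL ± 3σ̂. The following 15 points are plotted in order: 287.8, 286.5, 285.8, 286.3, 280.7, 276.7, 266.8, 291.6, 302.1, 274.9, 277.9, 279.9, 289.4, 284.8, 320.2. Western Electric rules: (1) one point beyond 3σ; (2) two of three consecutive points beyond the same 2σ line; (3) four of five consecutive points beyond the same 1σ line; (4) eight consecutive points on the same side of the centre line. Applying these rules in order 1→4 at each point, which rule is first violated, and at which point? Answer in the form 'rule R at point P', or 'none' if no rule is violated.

rule 1 at point 15

Zone of each point (C = within 1σ̂, B = 1σ̂–2σ̂, A = 2σ̂–3σ̂, * = beyond 3σ̂; sign = side of CL): 1:+C, 2:+C, 3:+C, 4:+C, 5:-C, 6:-C, 7:-B, 8:+C, 9:+B, 10:-C, 11:-C, 12:-C, 13:+C, 14:+C, 15:+*
Rule 1 (one point beyond the 3σ limits) is satisfied at point 15.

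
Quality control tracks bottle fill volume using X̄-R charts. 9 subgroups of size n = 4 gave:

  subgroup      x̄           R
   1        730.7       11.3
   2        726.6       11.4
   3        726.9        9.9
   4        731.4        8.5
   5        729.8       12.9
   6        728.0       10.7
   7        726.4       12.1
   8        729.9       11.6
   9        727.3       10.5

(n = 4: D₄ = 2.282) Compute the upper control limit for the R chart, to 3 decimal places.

25.077

R̄ = (11.3 + 11.4 + 9.9 + 8.5 + 12.9 + 10.7 + 12.1 + 11.6 + 10.5) / 9 = 98.9000 / 9 = 10.9889
UCL_R = D₄·R̄ = 2.282 × 10.9889 = 25.0766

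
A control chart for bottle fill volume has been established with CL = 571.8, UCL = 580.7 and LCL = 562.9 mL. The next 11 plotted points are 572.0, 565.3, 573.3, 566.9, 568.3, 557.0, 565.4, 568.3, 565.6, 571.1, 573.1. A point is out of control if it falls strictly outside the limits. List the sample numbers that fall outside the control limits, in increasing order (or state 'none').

6

Compare each point to [562.9, 580.7]: sample 6 = 557.0 < LCL.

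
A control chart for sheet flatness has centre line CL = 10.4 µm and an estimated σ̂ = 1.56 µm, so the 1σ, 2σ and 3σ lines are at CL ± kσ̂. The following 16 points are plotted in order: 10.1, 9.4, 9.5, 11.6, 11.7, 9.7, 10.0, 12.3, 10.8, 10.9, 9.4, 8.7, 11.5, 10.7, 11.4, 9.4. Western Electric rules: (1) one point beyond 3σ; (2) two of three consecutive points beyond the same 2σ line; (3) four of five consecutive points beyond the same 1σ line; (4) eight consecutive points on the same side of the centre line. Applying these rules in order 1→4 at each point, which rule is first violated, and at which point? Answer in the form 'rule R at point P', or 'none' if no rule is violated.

none

Zone of each point (C = within 1σ̂, B = 1σ̂–2σ̂, A = 2σ̂–3σ̂, * = beyond 3σ̂; sign = side of CL): 1:-C, 2:-C, 3:-C, 4:+C, 5:+C, 6:-C, 7:-C, 8:+B, 9:+C, 10:+C, 11:-C, 12:-B, 13:+C, 14:+C, 15:+C, 16:-C
No rule fires across all 16 points.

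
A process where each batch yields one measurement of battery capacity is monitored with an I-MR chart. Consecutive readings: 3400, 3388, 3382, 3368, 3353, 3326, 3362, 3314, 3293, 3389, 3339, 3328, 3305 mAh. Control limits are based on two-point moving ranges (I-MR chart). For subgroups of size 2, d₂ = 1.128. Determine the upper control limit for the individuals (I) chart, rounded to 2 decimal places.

3429.33

X̄ = (3400 + 3388 + 3382 + 3368 + 3353 + 3326 + 3362 + 3314 + 3293 + 3389 + 3339 + 3328 + 3305) / 13 = 3349.7692
Moving ranges: 12, 6, 14, 15, 27, 36, 48, 21, 96, 50, 11, 23; M̄R̄ = 359.0000 / 12 = 29.9167
UCL = X̄ + 3·M̄R̄/d₂ = 3349.7692 + 3 × 29.9167 / 1.128 = 3429.3348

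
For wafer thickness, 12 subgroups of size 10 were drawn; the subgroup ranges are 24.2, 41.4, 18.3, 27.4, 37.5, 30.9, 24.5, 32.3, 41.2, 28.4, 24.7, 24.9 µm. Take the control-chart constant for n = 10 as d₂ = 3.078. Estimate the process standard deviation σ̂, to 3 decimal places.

R̄ = (24.2 + 41.4 + 18.3 + 27.4 + 37.5 + 30.9 + 24.5 + 32.3 + 41.2 + 28.4 + 24.7 + 24.9) / 12 = 29.6417
σ̂ = R̄ / d₂ = 29.6417 / 3.078 = 9.6302

9.630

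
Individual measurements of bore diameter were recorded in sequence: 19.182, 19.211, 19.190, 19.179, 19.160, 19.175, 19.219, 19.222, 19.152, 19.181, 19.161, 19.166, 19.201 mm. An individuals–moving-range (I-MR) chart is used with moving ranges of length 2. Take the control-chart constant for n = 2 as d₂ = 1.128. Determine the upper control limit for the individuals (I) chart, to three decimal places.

X̄ = (19.182 + 19.211 + 19.190 + 19.179 + 19.160 + 19.175 + 19.219 + 19.222 + 19.152 + 19.181 + 19.161 + 19.166 + 19.201) / 13 = 19.1845
Moving ranges: 0.029, 0.021, 0.011, 0.019, 0.015, 0.044, 0.003, 0.070, 0.029, 0.020, 0.005, 0.035; M̄R̄ = 0.3010 / 12 = 0.0251
UCL = X̄ + 3·M̄R̄/d₂ = 19.1845 + 3 × 0.0251 / 1.128 = 19.2512

19.251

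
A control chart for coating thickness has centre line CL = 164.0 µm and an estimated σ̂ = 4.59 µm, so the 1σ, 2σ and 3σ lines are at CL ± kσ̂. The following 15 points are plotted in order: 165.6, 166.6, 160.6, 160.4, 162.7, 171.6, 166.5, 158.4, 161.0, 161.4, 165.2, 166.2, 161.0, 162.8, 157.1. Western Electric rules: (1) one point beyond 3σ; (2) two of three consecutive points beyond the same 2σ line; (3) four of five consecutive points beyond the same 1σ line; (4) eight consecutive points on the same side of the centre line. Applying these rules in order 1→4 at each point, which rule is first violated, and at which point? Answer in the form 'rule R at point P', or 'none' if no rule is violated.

none

Zone of each point (C = within 1σ̂, B = 1σ̂–2σ̂, A = 2σ̂–3σ̂, * = beyond 3σ̂; sign = side of CL): 1:+C, 2:+C, 3:-C, 4:-C, 5:-C, 6:+B, 7:+C, 8:-B, 9:-C, 10:-C, 11:+C, 12:+C, 13:-C, 14:-C, 15:-B
No rule fires across all 15 points.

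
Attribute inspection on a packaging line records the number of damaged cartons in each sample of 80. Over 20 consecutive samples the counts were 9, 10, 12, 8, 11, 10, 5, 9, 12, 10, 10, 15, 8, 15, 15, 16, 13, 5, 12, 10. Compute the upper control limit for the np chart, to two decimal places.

19.90

p̄ = Σdᵢ / (k·n) = 215 / (20 × 80) = 0.13437
UCL = np̄ + 3·√(np̄(1−p̄)) = 10.7500 + 3 × √(10.7500×0.86562) = 10.7500 + 3 × 3.0505 = 19.9015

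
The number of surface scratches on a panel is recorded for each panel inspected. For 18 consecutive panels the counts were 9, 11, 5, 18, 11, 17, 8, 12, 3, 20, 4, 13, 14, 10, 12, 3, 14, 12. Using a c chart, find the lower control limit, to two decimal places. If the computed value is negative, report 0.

c̄ = (9 + 11 + 5 + 18 + 11 + 17 + 8 + 12 + 3 + 20 + 4 + 13 + 14 + 10 + 12 + 3 + 14 + 12) / 18 = 196 / 18 = 10.8889
LCL = c̄ − 3√c̄ = 10.8889 − 3 × 3.2998 = 0.9894

0.99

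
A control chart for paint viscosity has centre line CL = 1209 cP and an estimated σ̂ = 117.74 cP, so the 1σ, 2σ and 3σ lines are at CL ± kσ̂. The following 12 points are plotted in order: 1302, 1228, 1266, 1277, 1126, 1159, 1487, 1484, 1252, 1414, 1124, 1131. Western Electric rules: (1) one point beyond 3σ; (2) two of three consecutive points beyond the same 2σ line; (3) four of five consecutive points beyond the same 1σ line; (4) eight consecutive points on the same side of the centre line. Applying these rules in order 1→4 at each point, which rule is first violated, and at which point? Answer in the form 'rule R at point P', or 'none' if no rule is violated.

rule 2 at point 8

Zone of each point (C = within 1σ̂, B = 1σ̂–2σ̂, A = 2σ̂–3σ̂, * = beyond 3σ̂; sign = side of CL): 1:+C, 2:+C, 3:+C, 4:+C, 5:-C, 6:-C, 7:+A, 8:+A, 9:+C, 10:+B, 11:-C, 12:-C
Rule 2 (two of three consecutive points beyond the same 2σ limit) is satisfied at point 8.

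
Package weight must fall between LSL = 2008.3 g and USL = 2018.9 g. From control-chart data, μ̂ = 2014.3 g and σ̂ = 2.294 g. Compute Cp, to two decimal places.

0.77

Cp = (USL − LSL) / (6σ̂) = (2018.9 − 2008.3) / (6 × 2.294) = 10.6000 / 13.7640 = 0.7701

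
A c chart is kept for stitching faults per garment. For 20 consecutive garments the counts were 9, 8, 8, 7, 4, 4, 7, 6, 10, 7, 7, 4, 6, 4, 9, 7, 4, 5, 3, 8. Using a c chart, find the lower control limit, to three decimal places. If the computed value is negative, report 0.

c̄ = (9 + 8 + 8 + 7 + 4 + 4 + 7 + 6 + 10 + 7 + 7 + 4 + 6 + 4 + 9 + 7 + 4 + 5 + 3 + 8) / 20 = 127 / 20 = 6.3500
LCL = c̄ − 3√c̄ = 6.3500 − 3 × 2.5199 = -1.2098 → 0 (cannot be negative)

0.000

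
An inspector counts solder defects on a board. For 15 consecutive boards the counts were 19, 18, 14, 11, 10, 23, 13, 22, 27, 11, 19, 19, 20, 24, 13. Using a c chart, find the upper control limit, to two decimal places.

c̄ = (19 + 18 + 14 + 11 + 10 + 23 + 13 + 22 + 27 + 11 + 19 + 19 + 20 + 24 + 13) / 15 = 263 / 15 = 17.5333
UCL = c̄ + 3√c̄ = 17.5333 + 3 × √17.5333 = 17.5333 + 3 × 4.1873 = 30.0952

30.10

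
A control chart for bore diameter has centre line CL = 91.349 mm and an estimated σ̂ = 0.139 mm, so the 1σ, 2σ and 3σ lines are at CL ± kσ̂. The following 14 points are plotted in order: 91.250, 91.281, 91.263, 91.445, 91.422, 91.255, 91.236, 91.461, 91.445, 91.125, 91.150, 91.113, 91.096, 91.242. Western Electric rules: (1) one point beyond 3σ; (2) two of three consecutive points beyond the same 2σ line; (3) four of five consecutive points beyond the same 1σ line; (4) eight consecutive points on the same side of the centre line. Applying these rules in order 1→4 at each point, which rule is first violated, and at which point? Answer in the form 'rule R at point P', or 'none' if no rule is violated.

rule 3 at point 13

Zone of each point (C = within 1σ̂, B = 1σ̂–2σ̂, A = 2σ̂–3σ̂, * = beyond 3σ̂; sign = side of CL): 1:-C, 2:-C, 3:-C, 4:+C, 5:+C, 6:-C, 7:-C, 8:+C, 9:+C, 10:-B, 11:-B, 12:-B, 13:-B, 14:-C
Rule 3 (four of five consecutive points beyond the same 1σ limit) is satisfied at point 13.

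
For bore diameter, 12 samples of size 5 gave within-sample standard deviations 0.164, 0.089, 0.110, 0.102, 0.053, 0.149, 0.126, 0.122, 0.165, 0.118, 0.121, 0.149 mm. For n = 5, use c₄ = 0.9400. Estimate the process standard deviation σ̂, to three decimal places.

s̄ = (0.164 + 0.089 + 0.110 + 0.102 + 0.053 + 0.149 + 0.126 + 0.122 + 0.165 + 0.118 + 0.121 + 0.149) / 12 = 0.1223
σ̂ = s̄ / c₄ = 0.1223 / 0.9400 = 0.1301

0.130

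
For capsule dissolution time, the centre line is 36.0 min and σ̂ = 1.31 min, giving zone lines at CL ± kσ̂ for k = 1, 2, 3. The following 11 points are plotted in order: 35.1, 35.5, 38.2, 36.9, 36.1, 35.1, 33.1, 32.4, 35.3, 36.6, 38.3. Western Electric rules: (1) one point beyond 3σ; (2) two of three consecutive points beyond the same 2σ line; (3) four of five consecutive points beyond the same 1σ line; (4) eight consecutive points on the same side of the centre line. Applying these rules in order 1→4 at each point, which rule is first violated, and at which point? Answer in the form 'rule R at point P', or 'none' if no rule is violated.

Zone of each point (C = within 1σ̂, B = 1σ̂–2σ̂, A = 2σ̂–3σ̂, * = beyond 3σ̂; sign = side of CL): 1:-C, 2:-C, 3:+B, 4:+C, 5:+C, 6:-C, 7:-A, 8:-A, 9:-C, 10:+C, 11:+B
Rule 2 (two of three consecutive points beyond the same 2σ limit) is satisfied at point 8.

rule 2 at point 8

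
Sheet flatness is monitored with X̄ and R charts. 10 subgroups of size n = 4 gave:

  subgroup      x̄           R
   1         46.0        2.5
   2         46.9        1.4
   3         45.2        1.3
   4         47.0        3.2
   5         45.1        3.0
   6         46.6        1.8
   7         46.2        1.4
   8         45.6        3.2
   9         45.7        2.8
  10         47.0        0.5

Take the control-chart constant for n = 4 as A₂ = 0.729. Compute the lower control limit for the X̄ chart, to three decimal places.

44.592

X̄̄ = (46.0 + 46.9 + 45.2 + 47.0 + 45.1 + 46.6 + 46.2 + 45.6 + 45.7 + 47.0) / 10 = 461.3000 / 10 = 46.1300
R̄ = (2.5 + 1.4 + 1.3 + 3.2 + 3.0 + 1.8 + 1.4 + 3.2 + 2.8 + 0.5) / 10 = 21.1000 / 10 = 2.1100
LCL = X̄̄ − A₂·R̄ = 46.1300 − 0.729 × 2.1100 = 44.5918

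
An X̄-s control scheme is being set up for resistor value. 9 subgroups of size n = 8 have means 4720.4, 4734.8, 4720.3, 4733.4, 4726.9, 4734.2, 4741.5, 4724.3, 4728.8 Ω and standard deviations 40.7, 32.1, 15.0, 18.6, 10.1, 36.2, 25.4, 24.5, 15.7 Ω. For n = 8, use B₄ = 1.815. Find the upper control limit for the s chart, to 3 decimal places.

44.024

s̄ = (40.7 + 32.1 + 15.0 + 18.6 + 10.1 + 36.2 + 25.4 + 24.5 + 15.7) / 9 = 24.2556
UCL_s = B₄·s̄ = 1.815 × 24.2556 = 44.0238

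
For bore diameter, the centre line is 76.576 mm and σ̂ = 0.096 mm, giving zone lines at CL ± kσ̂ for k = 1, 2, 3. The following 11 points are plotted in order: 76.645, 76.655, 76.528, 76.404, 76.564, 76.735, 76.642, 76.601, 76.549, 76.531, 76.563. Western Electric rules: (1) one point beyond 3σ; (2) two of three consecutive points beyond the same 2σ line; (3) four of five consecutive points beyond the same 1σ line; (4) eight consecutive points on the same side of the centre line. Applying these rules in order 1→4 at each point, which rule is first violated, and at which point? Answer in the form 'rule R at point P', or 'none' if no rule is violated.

none

Zone of each point (C = within 1σ̂, B = 1σ̂–2σ̂, A = 2σ̂–3σ̂, * = beyond 3σ̂; sign = side of CL): 1:+C, 2:+C, 3:-C, 4:-B, 5:-C, 6:+B, 7:+C, 8:+C, 9:-C, 10:-C, 11:-C
No rule fires across all 11 points.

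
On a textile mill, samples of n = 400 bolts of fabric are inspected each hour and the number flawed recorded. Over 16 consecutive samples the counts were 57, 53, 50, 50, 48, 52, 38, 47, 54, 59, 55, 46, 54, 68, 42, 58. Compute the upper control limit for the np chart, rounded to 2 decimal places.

72.11

p̄ = Σdᵢ / (k·n) = 831 / (16 × 400) = 0.12984
UCL = np̄ + 3·√(np̄(1−p̄)) = 51.9375 + 3 × √(51.9375×0.87016) = 51.9375 + 3 × 6.7226 = 72.1054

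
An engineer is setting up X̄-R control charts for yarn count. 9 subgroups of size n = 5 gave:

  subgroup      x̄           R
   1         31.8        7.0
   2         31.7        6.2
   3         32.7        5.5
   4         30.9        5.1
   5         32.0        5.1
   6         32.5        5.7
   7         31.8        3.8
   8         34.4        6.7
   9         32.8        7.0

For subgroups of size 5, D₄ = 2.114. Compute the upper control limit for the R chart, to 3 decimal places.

R̄ = (7.0 + 6.2 + 5.5 + 5.1 + 5.1 + 5.7 + 3.8 + 6.7 + 7.0) / 9 = 52.1000 / 9 = 5.7889
UCL_R = D₄·R̄ = 2.114 × 5.7889 = 12.2377

12.238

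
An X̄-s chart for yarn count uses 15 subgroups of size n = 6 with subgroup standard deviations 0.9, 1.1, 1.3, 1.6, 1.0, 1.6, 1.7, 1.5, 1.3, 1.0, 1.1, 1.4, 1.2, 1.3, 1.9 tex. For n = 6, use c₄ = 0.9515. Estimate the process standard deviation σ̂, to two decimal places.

1.39

s̄ = (0.9 + 1.1 + 1.3 + 1.6 + 1.0 + 1.6 + 1.7 + 1.5 + 1.3 + 1.0 + 1.1 + 1.4 + 1.2 + 1.3 + 1.9) / 15 = 1.3267
σ̂ = s̄ / c₄ = 1.3267 / 0.9515 = 1.3943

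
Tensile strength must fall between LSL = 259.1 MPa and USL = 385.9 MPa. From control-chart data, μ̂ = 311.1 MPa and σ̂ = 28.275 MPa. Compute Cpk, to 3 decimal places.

Cpu = (USL − μ̂) / (3σ̂) = (385.9 − 311.1) / (3 × 28.275) = 0.8818; Cpl = (μ̂ − LSL) / (3σ̂) = (311.1 − 259.1) / (3 × 28.275) = 0.6130; Cpk = min(Cpu, Cpl) = 0.6130

0.613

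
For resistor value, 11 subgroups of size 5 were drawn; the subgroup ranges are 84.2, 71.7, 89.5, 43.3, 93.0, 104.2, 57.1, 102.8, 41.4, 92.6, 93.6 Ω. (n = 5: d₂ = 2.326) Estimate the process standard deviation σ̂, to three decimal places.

R̄ = (84.2 + 71.7 + 89.5 + 43.3 + 93.0 + 104.2 + 57.1 + 102.8 + 41.4 + 92.6 + 93.6) / 11 = 79.4000
σ̂ = R̄ / d₂ = 79.4000 / 2.326 = 34.1359

34.136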